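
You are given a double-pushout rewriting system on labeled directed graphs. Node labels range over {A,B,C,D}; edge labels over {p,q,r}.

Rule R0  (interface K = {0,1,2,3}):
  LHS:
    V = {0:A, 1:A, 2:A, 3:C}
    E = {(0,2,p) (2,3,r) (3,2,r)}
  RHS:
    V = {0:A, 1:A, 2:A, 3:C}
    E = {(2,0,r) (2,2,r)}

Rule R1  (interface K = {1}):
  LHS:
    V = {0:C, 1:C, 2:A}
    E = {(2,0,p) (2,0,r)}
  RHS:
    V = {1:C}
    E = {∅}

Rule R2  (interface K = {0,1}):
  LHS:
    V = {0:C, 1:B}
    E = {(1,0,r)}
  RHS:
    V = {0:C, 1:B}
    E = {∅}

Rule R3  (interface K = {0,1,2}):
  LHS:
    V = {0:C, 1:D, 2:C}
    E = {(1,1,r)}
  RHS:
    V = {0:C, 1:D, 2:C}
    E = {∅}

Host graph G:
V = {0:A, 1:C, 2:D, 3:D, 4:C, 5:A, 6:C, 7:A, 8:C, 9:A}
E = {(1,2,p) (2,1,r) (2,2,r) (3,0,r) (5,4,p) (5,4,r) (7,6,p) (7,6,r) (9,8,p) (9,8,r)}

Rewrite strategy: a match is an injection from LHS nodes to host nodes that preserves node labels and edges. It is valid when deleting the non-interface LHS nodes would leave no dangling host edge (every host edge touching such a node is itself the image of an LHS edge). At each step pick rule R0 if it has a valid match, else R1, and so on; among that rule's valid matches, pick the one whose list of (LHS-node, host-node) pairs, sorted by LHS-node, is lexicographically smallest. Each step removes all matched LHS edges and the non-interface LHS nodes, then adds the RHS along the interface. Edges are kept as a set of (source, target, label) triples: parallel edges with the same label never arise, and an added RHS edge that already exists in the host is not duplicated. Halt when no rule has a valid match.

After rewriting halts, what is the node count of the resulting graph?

[0] host  ⇒  10 nodes, 10 edges  {1-p->2 2-r->1 2-r->2 3-r->0 5-p->4 5-r->4 7-p->6 7-r->6 9-p->8 9-r->8}
[1] R1 @ {0↦4, 1↦1, 2↦5}  ⇒  8 nodes, 8 edges  {1-p->2 2-r->1 2-r->2 3-r->0 7-p->6 7-r->6 9-p->8 9-r->8}
[2] R1 @ {0↦6, 1↦1, 2↦7}  ⇒  6 nodes, 6 edges  {1-p->2 2-r->1 2-r->2 3-r->0 9-p->8 9-r->8}
[3] R1 @ {0↦8, 1↦1, 2↦9}  ⇒  4 nodes, 4 edges  {1-p->2 2-r->1 2-r->2 3-r->0}
normal form: no rule applies after step 3
NF nodes: {0:A, 1:C, 2:D, 3:D}

Answer: 4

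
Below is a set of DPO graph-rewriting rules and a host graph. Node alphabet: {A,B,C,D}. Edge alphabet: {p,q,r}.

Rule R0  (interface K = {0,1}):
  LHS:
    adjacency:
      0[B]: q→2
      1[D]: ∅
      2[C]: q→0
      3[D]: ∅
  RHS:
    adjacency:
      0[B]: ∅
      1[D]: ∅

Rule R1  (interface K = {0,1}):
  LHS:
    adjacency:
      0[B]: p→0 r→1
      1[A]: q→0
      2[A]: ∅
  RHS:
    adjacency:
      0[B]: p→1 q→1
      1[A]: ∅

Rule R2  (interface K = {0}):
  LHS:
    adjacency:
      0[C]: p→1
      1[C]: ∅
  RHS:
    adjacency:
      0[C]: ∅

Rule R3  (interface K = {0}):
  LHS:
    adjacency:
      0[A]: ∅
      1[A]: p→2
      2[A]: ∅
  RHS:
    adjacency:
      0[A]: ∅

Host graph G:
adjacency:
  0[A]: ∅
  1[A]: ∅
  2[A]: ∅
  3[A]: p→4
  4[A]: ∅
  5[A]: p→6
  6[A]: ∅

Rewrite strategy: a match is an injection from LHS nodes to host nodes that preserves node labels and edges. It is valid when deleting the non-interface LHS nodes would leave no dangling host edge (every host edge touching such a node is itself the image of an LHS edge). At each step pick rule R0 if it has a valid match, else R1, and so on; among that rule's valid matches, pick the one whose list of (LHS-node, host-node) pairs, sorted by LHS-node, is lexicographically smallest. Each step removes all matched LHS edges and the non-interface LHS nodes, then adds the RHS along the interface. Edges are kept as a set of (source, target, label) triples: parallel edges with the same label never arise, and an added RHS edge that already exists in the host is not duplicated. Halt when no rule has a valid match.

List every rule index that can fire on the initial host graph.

R0: no valid match — LHS pattern not found
R1: no valid match — LHS pattern not found
R2: no valid match — LHS pattern not found
R3: 10 valid matches — {0↦0, 1↦3, 2↦4}, {0↦0, 1↦5, 2↦6}, {0↦1, 1↦3, 2↦4} (+7 more)

Answer: [R3]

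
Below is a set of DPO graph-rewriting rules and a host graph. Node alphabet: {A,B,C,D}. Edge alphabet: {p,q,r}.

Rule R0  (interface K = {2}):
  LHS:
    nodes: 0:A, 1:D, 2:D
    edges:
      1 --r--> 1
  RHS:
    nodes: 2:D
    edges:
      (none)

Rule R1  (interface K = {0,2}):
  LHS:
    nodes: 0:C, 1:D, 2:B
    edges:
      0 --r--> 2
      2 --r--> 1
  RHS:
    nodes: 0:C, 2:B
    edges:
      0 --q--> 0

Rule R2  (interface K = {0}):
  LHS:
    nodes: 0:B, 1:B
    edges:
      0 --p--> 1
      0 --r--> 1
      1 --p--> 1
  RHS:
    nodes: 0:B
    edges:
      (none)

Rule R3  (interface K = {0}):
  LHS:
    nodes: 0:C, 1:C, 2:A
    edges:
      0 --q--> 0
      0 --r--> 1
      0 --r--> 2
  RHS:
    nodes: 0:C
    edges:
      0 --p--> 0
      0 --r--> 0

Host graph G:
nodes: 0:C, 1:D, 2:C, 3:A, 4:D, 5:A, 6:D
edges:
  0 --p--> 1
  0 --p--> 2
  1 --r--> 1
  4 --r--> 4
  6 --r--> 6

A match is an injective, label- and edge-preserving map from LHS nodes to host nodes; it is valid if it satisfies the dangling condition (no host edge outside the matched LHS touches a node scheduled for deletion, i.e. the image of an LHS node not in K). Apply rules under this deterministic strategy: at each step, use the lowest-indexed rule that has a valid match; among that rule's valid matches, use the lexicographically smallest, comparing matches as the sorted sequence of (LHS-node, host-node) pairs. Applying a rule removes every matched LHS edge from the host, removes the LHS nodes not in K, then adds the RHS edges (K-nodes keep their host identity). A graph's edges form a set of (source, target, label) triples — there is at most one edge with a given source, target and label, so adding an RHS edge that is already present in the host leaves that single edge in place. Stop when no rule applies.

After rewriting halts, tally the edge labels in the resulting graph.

Answer: p:2 r:1

Steps:
[0] host  ⇒  7 nodes, 5 edges  {0-p->1 0-p->2 1-r->1 4-r->4 6-r->6}
[1] R0 @ {0↦3, 1↦4, 2↦1}  ⇒  5 nodes, 4 edges  {0-p->1 0-p->2 1-r->1 6-r->6}
[2] R0 @ {0↦5, 1↦6, 2↦1}  ⇒  3 nodes, 3 edges  {0-p->1 0-p->2 1-r->1}
halt: no rule applies after step 2
NF edges: [(0, 1, 'p'), (0, 2, 'p'), (1, 1, 'r')]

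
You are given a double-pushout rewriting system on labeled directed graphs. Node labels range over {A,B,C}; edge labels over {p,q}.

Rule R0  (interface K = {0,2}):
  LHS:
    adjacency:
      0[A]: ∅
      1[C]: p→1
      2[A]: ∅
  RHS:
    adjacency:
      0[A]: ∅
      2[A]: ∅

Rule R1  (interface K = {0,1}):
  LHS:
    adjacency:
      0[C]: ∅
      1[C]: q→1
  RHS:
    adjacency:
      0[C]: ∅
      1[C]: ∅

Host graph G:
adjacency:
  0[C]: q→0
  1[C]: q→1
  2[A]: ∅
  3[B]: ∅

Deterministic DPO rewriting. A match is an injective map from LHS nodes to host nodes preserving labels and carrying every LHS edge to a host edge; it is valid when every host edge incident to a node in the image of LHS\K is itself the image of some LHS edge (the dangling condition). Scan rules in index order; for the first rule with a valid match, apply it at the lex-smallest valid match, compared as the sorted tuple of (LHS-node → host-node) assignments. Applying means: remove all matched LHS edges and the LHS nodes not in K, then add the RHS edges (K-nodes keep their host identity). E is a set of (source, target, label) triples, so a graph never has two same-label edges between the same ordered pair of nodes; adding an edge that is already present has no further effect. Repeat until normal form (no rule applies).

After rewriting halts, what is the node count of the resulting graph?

Answer: 4

Rewrite trace:
[0] host  ⇒  4 nodes, 2 edges  {0-q->0 1-q->1}
[1] R1 @ {0↦0, 1↦1}  ⇒  4 nodes, 1 edges  {0-q->0}
[2] R1 @ {0↦1, 1↦0}  ⇒  4 nodes, 0 edges  {∅}
normal form: no rule applies after step 2
NF nodes: {0:C, 1:C, 2:A, 3:B}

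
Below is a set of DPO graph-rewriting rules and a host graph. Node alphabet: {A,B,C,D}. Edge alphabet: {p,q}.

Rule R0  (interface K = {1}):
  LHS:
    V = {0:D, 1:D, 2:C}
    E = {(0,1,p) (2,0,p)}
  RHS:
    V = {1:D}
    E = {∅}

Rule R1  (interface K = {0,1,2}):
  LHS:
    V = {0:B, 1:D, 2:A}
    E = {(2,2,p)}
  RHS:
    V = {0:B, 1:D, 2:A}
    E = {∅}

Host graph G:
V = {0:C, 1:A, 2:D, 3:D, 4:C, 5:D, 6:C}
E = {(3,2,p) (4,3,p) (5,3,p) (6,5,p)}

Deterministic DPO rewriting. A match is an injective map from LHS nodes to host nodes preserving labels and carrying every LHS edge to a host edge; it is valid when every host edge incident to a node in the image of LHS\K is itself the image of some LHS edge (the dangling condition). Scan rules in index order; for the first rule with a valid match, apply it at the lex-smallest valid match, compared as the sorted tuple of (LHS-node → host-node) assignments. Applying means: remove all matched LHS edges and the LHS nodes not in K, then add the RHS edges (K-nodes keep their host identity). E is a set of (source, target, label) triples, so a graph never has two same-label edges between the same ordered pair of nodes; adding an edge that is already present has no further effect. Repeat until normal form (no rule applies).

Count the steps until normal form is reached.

start.  V:7 E:4  edges: 3-p->2 4-p->3 5-p->3 6-p->5
1. fire R0 via {0↦5, 1↦3, 2↦6}  →  V:5 E:2  edges: 3-p->2 4-p->3
2. fire R0 via {0↦3, 1↦2, 2↦4}  →  V:3 E:0  edges: ∅
final graph: no rule applies after step 2

Answer: 2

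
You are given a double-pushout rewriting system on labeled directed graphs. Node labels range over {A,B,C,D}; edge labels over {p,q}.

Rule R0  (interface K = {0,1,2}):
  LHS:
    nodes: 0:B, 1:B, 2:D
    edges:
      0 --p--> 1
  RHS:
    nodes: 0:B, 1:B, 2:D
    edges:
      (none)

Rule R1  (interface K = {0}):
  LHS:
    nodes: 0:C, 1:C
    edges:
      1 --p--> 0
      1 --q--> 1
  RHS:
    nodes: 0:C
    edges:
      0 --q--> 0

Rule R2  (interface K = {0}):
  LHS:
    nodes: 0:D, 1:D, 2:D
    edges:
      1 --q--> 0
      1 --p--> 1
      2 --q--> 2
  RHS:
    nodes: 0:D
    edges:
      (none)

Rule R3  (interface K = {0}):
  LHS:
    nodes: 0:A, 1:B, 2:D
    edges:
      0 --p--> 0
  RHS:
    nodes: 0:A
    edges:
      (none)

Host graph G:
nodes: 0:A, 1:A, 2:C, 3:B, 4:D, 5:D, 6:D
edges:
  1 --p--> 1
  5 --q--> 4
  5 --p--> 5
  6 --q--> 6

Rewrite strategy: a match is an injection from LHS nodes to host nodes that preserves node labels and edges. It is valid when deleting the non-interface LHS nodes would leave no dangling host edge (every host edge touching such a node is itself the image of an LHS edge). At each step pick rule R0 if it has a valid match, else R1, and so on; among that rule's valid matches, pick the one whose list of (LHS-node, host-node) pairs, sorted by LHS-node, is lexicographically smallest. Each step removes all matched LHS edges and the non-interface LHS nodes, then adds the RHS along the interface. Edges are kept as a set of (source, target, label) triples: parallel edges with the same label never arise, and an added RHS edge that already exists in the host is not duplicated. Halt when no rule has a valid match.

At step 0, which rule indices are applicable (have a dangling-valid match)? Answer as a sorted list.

R0: no valid match — LHS pattern not found
R1: no valid match — LHS pattern not found
R2: 1 valid match — {0↦4, 1↦5, 2↦6}
R3: no valid match — 3 raw matches, all fail dangling condition

Answer: [R2]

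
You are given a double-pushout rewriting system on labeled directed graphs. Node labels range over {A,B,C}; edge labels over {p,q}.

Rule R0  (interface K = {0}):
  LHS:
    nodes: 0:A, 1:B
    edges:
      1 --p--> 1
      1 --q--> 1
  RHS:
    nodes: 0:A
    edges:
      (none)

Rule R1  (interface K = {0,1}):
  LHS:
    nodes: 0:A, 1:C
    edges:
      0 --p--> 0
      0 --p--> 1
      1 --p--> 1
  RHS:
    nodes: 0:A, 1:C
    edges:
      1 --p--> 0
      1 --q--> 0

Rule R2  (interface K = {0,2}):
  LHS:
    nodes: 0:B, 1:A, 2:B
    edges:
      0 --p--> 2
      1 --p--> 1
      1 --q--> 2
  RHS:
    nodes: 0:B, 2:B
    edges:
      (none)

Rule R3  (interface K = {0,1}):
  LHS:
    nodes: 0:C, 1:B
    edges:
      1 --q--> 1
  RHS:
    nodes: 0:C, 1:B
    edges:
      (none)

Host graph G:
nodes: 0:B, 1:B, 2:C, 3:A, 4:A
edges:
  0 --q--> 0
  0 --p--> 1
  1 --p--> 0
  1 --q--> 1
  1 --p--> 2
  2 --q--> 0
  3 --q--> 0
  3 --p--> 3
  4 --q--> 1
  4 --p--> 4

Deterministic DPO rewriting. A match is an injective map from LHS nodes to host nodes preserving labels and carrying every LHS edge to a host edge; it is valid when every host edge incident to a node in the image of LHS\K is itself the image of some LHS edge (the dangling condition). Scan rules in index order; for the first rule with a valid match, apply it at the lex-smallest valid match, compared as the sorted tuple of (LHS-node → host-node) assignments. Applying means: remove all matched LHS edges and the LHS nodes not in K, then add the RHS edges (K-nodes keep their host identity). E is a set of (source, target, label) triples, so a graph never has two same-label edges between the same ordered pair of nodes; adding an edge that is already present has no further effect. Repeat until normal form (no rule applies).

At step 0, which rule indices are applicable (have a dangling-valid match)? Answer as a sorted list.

R0: no valid match — LHS pattern not found
R1: no valid match — LHS pattern not found
R2: 2 valid matches — {0↦0, 1↦4, 2↦1}, {0↦1, 1↦3, 2↦0}
R3: 2 valid matches — {0↦2, 1↦0}, {0↦2, 1↦1}

Answer: [R2,R3]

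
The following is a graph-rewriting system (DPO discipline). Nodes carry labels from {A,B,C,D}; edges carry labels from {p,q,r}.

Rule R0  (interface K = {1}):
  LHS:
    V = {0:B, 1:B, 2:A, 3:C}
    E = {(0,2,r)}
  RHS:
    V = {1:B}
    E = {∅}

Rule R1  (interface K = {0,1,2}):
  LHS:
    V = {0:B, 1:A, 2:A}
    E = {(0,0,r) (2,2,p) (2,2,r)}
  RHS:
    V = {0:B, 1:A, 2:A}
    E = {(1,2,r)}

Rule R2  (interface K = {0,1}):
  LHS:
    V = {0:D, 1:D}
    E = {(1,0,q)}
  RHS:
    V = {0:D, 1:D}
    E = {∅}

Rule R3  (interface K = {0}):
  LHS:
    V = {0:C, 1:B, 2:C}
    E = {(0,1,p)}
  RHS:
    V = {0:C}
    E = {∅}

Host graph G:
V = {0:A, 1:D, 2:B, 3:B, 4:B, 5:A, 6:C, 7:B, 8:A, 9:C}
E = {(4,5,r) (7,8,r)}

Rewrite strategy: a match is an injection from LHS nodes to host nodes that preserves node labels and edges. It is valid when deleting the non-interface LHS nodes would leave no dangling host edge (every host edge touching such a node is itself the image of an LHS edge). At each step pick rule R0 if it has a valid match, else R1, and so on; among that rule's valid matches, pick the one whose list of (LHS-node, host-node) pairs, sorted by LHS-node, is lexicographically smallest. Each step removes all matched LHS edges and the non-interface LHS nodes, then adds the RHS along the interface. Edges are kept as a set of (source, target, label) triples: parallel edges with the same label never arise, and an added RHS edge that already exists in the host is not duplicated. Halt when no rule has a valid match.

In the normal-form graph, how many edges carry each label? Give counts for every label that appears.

Answer: (no edges)

Derivation:
[0] host  ⇒  10 nodes, 2 edges  {4-r->5 7-r->8}
[1] R0 @ {0↦4, 1↦2, 2↦5, 3↦6}  ⇒  7 nodes, 1 edges  {7-r->8}
[2] R0 @ {0↦7, 1↦2, 2↦8, 3↦9}  ⇒  4 nodes, 0 edges  {∅}
normal form: no rule applies after step 2
NF edges: []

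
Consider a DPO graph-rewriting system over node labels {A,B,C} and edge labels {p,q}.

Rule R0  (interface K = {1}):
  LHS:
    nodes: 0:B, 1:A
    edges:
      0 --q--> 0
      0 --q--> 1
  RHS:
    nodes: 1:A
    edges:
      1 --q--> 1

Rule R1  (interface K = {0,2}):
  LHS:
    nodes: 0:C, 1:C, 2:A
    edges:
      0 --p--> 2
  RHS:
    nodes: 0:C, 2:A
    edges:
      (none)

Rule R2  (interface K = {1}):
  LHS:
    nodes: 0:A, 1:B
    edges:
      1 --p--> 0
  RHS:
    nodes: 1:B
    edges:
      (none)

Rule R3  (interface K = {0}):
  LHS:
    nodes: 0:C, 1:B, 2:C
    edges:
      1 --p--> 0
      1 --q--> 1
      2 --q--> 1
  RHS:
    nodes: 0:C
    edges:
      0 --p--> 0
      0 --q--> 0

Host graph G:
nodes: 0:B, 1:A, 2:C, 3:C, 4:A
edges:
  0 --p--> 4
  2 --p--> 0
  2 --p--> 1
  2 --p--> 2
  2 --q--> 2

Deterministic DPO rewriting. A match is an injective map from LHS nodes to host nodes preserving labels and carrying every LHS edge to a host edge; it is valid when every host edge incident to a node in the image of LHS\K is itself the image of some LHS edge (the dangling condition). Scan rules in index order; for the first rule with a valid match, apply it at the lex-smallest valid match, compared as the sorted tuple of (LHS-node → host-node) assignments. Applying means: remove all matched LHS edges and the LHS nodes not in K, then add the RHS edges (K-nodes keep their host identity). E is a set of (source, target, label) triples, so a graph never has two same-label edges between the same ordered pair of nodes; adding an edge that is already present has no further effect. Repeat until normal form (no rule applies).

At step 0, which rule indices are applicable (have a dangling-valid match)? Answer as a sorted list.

Answer: [R1,R2]

Steps:
R0: no valid match — LHS pattern not found
R1: 1 valid match — {0↦2, 1↦3, 2↦1}
R2: 1 valid match — {0↦4, 1↦0}
R3: no valid match — LHS pattern not found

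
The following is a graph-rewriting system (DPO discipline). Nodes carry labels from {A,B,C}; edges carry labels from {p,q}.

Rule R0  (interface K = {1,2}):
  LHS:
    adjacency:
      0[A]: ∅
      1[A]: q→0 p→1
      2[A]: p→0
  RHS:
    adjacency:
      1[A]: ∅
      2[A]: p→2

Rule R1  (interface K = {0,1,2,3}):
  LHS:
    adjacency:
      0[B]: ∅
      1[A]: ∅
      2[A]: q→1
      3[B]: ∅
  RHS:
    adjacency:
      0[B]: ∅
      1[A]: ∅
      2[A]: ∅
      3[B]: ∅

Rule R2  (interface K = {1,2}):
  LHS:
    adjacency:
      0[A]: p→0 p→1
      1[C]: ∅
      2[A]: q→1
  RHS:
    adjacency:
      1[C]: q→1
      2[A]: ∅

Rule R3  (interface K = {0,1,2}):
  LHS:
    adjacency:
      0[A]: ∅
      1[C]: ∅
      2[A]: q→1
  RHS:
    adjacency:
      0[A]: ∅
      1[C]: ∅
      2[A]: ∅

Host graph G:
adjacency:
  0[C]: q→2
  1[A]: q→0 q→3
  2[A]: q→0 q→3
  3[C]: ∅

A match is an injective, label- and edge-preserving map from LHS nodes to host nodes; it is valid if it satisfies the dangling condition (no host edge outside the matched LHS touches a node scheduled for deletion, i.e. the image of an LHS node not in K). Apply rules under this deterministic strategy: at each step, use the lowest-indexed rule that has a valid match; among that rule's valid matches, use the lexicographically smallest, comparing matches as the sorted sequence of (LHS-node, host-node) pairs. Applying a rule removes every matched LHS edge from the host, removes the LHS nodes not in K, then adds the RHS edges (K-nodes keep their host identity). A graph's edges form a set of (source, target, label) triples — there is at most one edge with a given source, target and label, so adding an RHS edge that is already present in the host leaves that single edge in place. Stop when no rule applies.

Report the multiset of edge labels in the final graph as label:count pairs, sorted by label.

initial: |V|=4 |E|=5  E = 0-q->2 1-q->0 1-q->3 2-q->0 2-q->3
step 1: apply R3 at {0↦1, 1↦0, 2↦2}  → |V|=4 |E|=4  E = 0-q->2 1-q->0 1-q->3 2-q->3
step 2: apply R3 at {0↦1, 1↦3, 2↦2}  → |V|=4 |E|=3  E = 0-q->2 1-q->0 1-q->3
step 3: apply R3 at {0↦2, 1↦0, 2↦1}  → |V|=4 |E|=2  E = 0-q->2 1-q->3
step 4: apply R3 at {0↦2, 1↦3, 2↦1}  → |V|=4 |E|=1  E = 0-q->2
halt: no rule applies after step 4
NF edges: [(0, 2, 'q')]

Answer: q:1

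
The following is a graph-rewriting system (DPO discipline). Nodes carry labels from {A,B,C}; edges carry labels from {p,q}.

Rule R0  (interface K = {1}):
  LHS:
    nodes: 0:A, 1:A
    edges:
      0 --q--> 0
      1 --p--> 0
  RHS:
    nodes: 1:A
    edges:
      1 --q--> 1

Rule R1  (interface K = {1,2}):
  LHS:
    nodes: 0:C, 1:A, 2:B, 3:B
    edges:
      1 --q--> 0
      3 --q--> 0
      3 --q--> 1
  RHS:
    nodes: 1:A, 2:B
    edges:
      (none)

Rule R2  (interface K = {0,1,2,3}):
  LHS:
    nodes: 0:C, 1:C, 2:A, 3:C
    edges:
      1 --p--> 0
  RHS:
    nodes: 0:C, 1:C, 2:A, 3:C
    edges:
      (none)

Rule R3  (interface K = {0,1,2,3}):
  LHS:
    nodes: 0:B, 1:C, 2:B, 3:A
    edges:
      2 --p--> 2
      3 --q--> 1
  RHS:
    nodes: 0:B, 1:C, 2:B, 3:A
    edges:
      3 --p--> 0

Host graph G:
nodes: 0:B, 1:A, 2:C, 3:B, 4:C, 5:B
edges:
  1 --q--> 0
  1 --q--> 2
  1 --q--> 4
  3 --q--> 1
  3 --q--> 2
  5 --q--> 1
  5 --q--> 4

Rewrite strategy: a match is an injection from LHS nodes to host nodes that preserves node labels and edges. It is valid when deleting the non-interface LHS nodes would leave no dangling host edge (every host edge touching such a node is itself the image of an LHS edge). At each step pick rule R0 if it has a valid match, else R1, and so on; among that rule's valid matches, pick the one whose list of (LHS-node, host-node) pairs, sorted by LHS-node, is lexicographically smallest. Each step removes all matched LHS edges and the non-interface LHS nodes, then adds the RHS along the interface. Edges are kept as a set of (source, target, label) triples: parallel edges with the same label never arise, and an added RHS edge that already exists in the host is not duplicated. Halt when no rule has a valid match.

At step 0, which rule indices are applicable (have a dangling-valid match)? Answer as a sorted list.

R0: no valid match — LHS pattern not found
R1: 4 valid matches — {0↦2, 1↦1, 2↦0, 3↦3}, {0↦2, 1↦1, 2↦5, 3↦3}, {0↦4, 1↦1, 2↦0, 3↦5} (+1 more)
R2: no valid match — LHS pattern not found
R3: no valid match — LHS pattern not found

Answer: [R1]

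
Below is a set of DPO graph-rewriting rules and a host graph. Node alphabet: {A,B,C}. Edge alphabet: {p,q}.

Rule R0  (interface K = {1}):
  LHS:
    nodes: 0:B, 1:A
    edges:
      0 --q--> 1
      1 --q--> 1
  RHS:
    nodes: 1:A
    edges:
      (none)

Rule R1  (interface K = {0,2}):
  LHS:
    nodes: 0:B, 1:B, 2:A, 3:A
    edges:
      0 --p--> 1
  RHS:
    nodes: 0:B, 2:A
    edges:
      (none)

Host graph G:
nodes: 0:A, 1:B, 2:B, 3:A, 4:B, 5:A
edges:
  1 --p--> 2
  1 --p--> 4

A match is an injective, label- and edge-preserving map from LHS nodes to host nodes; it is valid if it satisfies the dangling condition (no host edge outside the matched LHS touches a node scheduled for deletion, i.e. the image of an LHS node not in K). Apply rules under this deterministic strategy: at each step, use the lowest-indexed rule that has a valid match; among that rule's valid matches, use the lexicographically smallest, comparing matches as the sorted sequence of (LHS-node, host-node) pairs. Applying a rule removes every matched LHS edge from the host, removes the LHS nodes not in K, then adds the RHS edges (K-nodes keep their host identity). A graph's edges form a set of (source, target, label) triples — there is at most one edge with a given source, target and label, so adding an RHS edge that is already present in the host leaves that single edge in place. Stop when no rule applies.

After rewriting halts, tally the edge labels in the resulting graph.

Answer: (no edges)

Derivation:
[0] host  ⇒  6 nodes, 2 edges  {1-p->2 1-p->4}
[1] R1 @ {0↦1, 1↦2, 2↦0, 3↦3}  ⇒  4 nodes, 1 edges  {1-p->4}
[2] R1 @ {0↦1, 1↦4, 2↦0, 3↦5}  ⇒  2 nodes, 0 edges  {∅}
final graph: no rule applies after step 2
NF edges: []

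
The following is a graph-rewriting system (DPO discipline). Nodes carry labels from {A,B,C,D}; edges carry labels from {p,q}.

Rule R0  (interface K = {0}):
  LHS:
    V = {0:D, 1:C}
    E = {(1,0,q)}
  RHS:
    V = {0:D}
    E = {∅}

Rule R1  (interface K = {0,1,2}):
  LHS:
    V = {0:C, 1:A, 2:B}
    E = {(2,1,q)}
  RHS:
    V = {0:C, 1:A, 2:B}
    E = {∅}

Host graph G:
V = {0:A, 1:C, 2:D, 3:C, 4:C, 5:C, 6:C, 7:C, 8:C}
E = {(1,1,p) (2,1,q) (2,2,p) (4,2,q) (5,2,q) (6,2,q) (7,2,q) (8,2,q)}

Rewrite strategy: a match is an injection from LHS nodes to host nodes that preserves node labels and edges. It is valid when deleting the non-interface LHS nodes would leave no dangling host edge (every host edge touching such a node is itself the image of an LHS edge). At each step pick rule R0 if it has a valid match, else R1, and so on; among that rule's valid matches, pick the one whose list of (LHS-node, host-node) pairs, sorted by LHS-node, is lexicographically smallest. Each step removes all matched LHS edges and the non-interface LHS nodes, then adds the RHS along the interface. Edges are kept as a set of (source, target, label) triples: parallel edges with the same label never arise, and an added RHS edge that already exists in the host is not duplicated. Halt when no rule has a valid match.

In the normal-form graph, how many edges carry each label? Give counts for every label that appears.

Answer: p:2 q:1

Derivation:
start.  V:9 E:8  edges: 1-p->1 2-q->1 2-p->2 4-q->2 5-q->2 6-q->2 7-q->2 8-q->2
1. fire R0 via {0↦2, 1↦4}  →  V:8 E:7  edges: 1-p->1 2-q->1 2-p->2 5-q->2 6-q->2 7-q->2 8-q->2
2. fire R0 via {0↦2, 1↦5}  →  V:7 E:6  edges: 1-p->1 2-q->1 2-p->2 6-q->2 7-q->2 8-q->2
3. fire R0 via {0↦2, 1↦6}  →  V:6 E:5  edges: 1-p->1 2-q->1 2-p->2 7-q->2 8-q->2
4. fire R0 via {0↦2, 1↦7}  →  V:5 E:4  edges: 1-p->1 2-q->1 2-p->2 8-q->2
5. fire R0 via {0↦2, 1↦8}  →  V:4 E:3  edges: 1-p->1 2-q->1 2-p->2
normal form: no rule applies after step 5
NF edges: [(1, 1, 'p'), (2, 1, 'q'), (2, 2, 'p')]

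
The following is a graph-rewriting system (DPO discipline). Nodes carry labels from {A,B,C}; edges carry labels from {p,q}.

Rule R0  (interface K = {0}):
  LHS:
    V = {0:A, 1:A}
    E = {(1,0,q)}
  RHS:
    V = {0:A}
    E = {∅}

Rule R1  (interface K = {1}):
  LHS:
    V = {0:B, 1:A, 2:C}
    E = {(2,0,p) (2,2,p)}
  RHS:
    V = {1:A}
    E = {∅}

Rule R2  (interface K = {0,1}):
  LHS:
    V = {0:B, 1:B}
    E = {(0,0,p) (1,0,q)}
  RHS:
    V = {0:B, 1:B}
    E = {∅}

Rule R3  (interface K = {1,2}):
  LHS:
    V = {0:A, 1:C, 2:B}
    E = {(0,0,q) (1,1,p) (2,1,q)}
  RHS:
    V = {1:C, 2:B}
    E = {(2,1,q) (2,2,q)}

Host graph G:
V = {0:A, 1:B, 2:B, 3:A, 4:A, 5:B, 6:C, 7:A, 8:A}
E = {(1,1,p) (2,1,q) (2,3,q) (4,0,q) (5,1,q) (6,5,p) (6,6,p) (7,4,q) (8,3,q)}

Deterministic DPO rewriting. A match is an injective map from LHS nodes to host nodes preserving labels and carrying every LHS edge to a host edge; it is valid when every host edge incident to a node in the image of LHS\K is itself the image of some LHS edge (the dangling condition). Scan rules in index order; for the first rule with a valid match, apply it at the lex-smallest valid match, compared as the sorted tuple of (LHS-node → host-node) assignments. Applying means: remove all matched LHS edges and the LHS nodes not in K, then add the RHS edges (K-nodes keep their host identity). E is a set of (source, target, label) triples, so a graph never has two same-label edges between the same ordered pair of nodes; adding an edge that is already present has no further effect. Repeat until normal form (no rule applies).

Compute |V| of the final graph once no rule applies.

Answer: 6

Derivation:
initial: |V|=9 |E|=9  E = 1-p->1 2-q->1 2-q->3 4-q->0 5-q->1 6-p->5 6-p->6 7-q->4 8-q->3
step 1: apply R0 at {0↦3, 1↦8}  → |V|=8 |E|=8  E = 1-p->1 2-q->1 2-q->3 4-q->0 5-q->1 6-p->5 6-p->6 7-q->4
step 2: apply R0 at {0↦4, 1↦7}  → |V|=7 |E|=7  E = 1-p->1 2-q->1 2-q->3 4-q->0 5-q->1 6-p->5 6-p->6
step 3: apply R0 at {0↦0, 1↦4}  → |V|=6 |E|=6  E = 1-p->1 2-q->1 2-q->3 5-q->1 6-p->5 6-p->6
step 4: apply R2 at {0↦1, 1↦2}  → |V|=6 |E|=4  E = 2-q->3 5-q->1 6-p->5 6-p->6
final graph: no rule applies after step 4
NF nodes: {0:A, 1:B, 2:B, 3:A, 5:B, 6:C}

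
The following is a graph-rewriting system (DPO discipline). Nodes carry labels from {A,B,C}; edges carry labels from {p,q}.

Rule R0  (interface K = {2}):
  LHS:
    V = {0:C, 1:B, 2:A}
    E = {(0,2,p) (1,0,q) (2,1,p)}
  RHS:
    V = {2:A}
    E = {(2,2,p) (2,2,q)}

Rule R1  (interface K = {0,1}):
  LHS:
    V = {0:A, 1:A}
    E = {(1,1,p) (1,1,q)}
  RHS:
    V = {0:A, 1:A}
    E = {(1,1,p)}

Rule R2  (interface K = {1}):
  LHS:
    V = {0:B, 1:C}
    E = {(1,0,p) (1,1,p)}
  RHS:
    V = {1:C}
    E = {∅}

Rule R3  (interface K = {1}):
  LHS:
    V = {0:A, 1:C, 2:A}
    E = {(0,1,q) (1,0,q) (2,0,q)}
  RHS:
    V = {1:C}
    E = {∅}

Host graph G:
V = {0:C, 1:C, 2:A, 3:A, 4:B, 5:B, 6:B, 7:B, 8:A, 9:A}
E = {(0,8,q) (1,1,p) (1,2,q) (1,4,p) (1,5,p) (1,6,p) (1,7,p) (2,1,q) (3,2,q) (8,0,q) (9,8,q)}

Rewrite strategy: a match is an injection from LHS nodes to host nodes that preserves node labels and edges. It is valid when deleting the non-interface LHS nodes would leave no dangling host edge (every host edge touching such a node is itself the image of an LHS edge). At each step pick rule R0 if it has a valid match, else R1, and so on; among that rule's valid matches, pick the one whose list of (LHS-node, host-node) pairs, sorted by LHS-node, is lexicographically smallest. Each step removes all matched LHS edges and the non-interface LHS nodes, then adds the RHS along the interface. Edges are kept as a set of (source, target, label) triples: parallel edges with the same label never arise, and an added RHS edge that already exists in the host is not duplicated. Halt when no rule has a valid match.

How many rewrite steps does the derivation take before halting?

[0] host  ⇒  10 nodes, 11 edges  {0-q->8 1-p->1 1-q->2 1-p->4 1-p->5 1-p->6 1-p->7 2-q->1 3-q->2 8-q->0 9-q->8}
[1] R2 @ {0↦4, 1↦1}  ⇒  9 nodes, 9 edges  {0-q->8 1-q->2 1-p->5 1-p->6 1-p->7 2-q->1 3-q->2 8-q->0 9-q->8}
[2] R3 @ {0↦2, 1↦1, 2↦3}  ⇒  7 nodes, 6 edges  {0-q->8 1-p->5 1-p->6 1-p->7 8-q->0 9-q->8}
[3] R3 @ {0↦8, 1↦0, 2↦9}  ⇒  5 nodes, 3 edges  {1-p->5 1-p->6 1-p->7}
normal form: no rule applies after step 3

Answer: 3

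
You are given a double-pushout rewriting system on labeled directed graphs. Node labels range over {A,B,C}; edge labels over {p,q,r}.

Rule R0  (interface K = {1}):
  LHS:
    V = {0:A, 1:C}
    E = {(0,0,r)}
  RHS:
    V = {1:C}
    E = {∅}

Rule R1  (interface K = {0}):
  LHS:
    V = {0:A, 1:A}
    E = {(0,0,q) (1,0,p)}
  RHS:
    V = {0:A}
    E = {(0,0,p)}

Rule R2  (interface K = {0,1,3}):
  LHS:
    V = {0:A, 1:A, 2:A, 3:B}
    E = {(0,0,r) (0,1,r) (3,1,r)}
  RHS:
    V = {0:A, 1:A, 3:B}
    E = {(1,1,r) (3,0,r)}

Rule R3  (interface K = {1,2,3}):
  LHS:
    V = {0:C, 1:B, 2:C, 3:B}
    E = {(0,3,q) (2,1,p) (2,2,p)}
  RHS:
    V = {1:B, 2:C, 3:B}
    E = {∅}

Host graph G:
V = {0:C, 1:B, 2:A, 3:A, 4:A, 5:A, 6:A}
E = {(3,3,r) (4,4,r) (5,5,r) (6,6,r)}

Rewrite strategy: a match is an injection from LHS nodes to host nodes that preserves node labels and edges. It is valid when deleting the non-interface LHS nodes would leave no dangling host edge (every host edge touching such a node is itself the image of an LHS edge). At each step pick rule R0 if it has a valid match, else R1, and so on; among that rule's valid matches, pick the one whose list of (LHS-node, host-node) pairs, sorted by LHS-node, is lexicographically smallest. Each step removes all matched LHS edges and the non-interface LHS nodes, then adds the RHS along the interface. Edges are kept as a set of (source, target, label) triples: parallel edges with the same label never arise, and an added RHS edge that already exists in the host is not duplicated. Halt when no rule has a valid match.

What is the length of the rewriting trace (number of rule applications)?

start.  V:7 E:4  edges: 3-r->3 4-r->4 5-r->5 6-r->6
1. fire R0 via {0↦3, 1↦0}  →  V:6 E:3  edges: 4-r->4 5-r->5 6-r->6
2. fire R0 via {0↦4, 1↦0}  →  V:5 E:2  edges: 5-r->5 6-r->6
3. fire R0 via {0↦5, 1↦0}  →  V:4 E:1  edges: 6-r->6
4. fire R0 via {0↦6, 1↦0}  →  V:3 E:0  edges: ∅
halt: no rule applies after step 4

Answer: 4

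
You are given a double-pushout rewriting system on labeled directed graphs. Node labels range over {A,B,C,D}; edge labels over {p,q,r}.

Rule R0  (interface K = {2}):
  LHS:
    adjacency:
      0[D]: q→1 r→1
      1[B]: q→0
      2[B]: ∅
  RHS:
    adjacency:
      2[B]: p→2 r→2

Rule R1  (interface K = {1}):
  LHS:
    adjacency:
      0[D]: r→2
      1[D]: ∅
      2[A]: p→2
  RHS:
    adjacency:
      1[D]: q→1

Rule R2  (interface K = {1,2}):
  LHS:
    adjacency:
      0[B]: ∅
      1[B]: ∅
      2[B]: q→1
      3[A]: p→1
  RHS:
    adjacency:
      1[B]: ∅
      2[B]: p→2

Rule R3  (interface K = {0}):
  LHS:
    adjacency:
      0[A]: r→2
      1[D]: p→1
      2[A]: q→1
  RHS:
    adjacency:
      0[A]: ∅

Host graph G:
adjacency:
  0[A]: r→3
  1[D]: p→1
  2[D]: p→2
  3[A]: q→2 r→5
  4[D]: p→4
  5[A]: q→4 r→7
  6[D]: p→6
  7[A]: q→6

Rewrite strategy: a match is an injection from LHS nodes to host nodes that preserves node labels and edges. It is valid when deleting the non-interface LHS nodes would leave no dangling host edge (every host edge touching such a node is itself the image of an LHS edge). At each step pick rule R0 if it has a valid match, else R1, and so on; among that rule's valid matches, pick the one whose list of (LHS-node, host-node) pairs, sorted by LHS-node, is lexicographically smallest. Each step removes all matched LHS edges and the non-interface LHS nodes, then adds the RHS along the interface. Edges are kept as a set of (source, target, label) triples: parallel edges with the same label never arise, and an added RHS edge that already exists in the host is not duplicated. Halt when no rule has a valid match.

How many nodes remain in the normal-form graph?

start.  V:8 E:10  edges: 0-r->3 1-p->1 2-p->2 3-q->2 3-r->5 4-p->4 5-q->4 5-r->7 6-p->6 7-q->6
1. fire R3 via {0↦5, 1↦6, 2↦7}  →  V:6 E:7  edges: 0-r->3 1-p->1 2-p->2 3-q->2 3-r->5 4-p->4 5-q->4
2. fire R3 via {0↦3, 1↦4, 2↦5}  →  V:4 E:4  edges: 0-r->3 1-p->1 2-p->2 3-q->2
3. fire R3 via {0↦0, 1↦2, 2↦3}  →  V:2 E:1  edges: 1-p->1
final graph: no rule applies after step 3
NF nodes: {0:A, 1:D}

Answer: 2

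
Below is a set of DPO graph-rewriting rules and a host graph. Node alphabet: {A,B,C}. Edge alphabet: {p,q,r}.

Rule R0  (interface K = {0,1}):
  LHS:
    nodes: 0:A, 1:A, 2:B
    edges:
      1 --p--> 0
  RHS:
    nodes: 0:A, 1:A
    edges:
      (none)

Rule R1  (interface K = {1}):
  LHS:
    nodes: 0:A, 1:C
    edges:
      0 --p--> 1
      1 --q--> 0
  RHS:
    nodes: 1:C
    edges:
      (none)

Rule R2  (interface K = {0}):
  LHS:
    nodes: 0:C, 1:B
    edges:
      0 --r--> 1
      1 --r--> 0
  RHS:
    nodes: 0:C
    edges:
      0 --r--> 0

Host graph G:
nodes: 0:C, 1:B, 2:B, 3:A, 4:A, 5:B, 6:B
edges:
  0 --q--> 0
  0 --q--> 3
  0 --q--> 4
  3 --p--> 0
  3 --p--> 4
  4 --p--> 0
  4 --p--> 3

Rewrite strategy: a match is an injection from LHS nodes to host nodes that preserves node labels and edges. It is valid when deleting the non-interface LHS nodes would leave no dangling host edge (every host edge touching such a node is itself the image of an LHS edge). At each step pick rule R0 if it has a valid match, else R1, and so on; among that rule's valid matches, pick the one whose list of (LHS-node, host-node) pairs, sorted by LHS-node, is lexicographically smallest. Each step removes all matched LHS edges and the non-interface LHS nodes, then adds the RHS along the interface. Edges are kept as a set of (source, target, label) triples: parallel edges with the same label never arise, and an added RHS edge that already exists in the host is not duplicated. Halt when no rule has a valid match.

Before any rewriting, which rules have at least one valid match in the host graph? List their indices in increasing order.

Answer: [R0]

Steps:
R0: 8 valid matches — {0↦3, 1↦4, 2↦1}, {0↦3, 1↦4, 2↦2}, {0↦3, 1↦4, 2↦5} (+5 more)
R1: no valid match — 2 raw matches, all fail dangling condition
R2: no valid match — LHS pattern not found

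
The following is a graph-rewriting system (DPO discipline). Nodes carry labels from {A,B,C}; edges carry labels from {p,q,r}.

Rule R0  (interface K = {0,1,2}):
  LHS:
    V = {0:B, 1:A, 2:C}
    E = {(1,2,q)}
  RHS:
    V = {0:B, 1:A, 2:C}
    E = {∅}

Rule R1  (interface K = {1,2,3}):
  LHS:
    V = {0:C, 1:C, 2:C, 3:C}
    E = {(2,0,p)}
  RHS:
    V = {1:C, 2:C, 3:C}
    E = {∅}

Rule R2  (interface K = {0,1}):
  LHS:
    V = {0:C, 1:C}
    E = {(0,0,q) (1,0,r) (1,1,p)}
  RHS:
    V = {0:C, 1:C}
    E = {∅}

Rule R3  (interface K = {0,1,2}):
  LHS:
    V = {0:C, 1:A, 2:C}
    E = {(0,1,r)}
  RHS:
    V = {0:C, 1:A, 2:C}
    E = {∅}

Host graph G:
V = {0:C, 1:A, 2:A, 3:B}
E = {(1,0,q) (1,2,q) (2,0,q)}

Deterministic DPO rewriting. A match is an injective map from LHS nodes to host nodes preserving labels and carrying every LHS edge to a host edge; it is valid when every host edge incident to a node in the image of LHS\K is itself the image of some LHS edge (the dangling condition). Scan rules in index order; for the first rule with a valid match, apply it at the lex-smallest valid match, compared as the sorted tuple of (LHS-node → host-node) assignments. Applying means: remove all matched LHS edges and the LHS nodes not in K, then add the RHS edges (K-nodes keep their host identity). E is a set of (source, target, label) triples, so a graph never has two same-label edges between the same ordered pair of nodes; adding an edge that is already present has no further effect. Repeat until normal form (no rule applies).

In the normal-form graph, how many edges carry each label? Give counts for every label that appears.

Answer: q:1

Steps:
[0] host  ⇒  4 nodes, 3 edges  {1-q->0 1-q->2 2-q->0}
[1] R0 @ {0↦3, 1↦1, 2↦0}  ⇒  4 nodes, 2 edges  {1-q->2 2-q->0}
[2] R0 @ {0↦3, 1↦2, 2↦0}  ⇒  4 nodes, 1 edges  {1-q->2}
halt: no rule applies after step 2
NF edges: [(1, 2, 'q')]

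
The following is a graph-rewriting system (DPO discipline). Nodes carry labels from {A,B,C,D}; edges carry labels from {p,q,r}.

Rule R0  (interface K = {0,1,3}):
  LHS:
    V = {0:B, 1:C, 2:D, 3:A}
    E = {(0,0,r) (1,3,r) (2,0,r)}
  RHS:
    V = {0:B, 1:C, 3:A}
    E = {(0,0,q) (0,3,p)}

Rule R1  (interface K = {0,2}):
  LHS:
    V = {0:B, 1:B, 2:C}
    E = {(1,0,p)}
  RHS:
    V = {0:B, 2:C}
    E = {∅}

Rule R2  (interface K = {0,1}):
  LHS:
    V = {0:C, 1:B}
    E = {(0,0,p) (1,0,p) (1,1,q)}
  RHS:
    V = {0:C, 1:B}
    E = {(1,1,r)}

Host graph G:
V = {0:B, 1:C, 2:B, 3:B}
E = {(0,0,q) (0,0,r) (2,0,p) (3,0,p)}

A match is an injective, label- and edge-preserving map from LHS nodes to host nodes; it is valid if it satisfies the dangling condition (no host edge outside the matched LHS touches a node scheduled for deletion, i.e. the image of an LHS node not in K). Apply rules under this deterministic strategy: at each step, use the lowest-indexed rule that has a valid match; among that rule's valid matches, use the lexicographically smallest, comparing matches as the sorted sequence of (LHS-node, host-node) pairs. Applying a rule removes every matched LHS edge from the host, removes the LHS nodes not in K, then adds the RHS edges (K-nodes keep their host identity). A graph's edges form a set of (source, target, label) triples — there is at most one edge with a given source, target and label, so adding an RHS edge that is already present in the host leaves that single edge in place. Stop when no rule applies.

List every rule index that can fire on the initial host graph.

R0: no valid match — LHS pattern not found
R1: 2 valid matches — {0↦0, 1↦2, 2↦1}, {0↦0, 1↦3, 2↦1}
R2: no valid match — LHS pattern not found

Answer: [R1]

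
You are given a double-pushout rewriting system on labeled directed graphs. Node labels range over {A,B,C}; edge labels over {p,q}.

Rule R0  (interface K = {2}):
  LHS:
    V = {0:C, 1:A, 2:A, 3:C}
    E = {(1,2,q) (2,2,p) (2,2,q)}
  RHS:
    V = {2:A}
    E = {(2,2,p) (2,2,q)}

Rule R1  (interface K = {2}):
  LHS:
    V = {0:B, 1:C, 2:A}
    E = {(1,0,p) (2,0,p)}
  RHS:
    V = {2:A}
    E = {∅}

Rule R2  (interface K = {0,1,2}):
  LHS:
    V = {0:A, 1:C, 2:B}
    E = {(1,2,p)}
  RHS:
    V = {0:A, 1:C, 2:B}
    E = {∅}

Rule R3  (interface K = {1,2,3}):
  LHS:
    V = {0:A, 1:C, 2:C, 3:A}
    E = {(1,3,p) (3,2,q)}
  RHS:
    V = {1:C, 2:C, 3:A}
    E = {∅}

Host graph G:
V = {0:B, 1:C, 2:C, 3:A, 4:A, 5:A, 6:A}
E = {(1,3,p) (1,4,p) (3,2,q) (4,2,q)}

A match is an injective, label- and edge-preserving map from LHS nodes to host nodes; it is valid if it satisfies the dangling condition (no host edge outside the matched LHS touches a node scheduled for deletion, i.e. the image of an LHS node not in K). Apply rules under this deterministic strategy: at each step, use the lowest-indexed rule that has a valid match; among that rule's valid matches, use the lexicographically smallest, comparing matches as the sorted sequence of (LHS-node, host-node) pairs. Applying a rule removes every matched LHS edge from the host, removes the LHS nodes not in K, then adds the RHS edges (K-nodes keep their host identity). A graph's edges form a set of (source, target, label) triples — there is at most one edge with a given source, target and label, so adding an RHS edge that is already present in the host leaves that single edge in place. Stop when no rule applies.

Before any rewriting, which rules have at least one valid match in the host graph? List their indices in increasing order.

R0: no valid match — LHS pattern not found
R1: no valid match — LHS pattern not found
R2: no valid match — LHS pattern not found
R3: 4 valid matches — {0↦5, 1↦1, 2↦2, 3↦3}, {0↦5, 1↦1, 2↦2, 3↦4}, {0↦6, 1↦1, 2↦2, 3↦3} (+1 more)

Answer: [R3]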